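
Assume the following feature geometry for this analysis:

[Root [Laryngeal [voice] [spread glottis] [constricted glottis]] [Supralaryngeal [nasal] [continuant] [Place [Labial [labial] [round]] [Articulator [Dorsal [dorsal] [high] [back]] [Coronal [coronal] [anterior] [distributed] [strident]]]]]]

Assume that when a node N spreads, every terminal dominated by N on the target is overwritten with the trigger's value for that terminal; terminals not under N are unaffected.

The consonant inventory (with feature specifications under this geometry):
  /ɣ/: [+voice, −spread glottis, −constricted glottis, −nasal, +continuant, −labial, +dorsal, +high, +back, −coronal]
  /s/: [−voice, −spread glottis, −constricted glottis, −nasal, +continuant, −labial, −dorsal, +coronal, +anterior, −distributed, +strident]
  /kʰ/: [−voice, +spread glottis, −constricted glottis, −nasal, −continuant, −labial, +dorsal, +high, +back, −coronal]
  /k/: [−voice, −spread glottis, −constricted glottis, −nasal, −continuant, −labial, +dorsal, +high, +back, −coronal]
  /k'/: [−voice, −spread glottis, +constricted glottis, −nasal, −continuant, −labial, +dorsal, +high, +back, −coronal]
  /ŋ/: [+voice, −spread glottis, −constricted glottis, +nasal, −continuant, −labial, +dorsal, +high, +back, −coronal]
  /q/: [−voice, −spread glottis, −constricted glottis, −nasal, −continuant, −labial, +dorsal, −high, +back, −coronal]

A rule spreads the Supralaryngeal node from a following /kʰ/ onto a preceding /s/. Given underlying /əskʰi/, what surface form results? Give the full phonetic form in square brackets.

[əkkʰi]

Supralaryngeal immediately or transitively dominates [nasal], [continuant], [labial], [round], [dorsal], [high], [back], [coronal], [anterior], [distributed], [strident].
The target acquires /kʰ/'s values for everything under Supralaryngeal — [−nasal], [−continuant], [−labial], [+dorsal], [+high], [+back], [−coronal] — while keeping its own [voice], [spread glottis], [constricted glottis].
The resulting bundle matches /k/ in the inventory; substituting it for /s/ gives [əkkʰi].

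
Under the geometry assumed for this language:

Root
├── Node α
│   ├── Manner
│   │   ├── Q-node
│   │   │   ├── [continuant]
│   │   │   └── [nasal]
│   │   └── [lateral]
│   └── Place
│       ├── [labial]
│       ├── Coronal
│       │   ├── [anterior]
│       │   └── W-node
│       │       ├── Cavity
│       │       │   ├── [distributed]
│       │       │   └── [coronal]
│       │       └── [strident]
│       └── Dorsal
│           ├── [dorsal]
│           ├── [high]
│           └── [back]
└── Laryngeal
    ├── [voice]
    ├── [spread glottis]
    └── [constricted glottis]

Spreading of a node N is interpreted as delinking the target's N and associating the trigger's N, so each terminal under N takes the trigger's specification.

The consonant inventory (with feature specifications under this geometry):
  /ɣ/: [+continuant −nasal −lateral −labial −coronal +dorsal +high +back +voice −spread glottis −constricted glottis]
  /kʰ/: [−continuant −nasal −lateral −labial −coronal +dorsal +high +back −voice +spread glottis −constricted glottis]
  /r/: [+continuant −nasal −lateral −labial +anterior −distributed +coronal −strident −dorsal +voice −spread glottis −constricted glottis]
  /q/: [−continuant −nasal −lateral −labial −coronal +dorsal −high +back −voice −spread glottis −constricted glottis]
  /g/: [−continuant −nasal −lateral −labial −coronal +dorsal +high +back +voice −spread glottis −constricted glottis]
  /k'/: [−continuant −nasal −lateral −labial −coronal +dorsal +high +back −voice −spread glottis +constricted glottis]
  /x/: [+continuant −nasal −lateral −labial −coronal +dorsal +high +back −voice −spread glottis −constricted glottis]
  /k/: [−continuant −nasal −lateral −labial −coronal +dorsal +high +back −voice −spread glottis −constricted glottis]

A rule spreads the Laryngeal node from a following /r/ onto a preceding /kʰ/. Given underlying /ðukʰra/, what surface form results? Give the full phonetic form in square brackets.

[ðugra]

Laryngeal immediately or transitively dominates [voice], [spread glottis], [constricted glottis].
After delinking /kʰ/'s Laryngeal and linking /r/'s, the affected terminals become [+voice], [−spread glottis], [−constricted glottis]; [continuant], [nasal], [lateral], … (outside Laryngeal) are retained from /kʰ/.
Among the inventory, only /g/ has exactly this specification, giving the surface form [ðugra].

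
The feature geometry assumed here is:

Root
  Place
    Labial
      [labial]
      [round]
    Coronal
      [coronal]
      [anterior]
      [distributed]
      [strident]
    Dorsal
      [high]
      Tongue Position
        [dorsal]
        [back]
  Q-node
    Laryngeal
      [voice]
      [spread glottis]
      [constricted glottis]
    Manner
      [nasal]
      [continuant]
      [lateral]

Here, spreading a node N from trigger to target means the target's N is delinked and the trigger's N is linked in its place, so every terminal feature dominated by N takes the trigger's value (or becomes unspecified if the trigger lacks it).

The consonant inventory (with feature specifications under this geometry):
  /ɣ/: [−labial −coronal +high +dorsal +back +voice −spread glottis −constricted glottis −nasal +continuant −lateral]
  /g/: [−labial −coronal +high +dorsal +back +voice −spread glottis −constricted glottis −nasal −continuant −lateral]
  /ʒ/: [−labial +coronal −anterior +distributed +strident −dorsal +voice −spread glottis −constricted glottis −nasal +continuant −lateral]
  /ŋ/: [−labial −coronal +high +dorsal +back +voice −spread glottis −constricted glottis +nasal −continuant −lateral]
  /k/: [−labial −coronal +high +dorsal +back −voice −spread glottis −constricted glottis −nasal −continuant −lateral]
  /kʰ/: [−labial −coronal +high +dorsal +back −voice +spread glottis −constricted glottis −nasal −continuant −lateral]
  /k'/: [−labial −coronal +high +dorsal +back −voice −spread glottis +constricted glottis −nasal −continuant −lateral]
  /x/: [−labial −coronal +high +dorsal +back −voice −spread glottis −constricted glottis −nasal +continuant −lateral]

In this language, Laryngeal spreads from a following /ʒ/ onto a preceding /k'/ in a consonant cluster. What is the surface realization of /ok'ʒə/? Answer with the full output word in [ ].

Terminals under Laryngeal in this geometry: [voice], [spread glottis], [constricted glottis].
Spreading Laryngeal from /ʒ/ onto /k'/ replaces those values with /ʒ/'s: [+voice], [−spread glottis], [−constricted glottis]. Features outside Laryngeal ([labial], [coronal], [high], …) stay as in /k'/.
Among the inventory, only /g/ has exactly this specification, giving the surface form [ogʒə].

[ogʒə]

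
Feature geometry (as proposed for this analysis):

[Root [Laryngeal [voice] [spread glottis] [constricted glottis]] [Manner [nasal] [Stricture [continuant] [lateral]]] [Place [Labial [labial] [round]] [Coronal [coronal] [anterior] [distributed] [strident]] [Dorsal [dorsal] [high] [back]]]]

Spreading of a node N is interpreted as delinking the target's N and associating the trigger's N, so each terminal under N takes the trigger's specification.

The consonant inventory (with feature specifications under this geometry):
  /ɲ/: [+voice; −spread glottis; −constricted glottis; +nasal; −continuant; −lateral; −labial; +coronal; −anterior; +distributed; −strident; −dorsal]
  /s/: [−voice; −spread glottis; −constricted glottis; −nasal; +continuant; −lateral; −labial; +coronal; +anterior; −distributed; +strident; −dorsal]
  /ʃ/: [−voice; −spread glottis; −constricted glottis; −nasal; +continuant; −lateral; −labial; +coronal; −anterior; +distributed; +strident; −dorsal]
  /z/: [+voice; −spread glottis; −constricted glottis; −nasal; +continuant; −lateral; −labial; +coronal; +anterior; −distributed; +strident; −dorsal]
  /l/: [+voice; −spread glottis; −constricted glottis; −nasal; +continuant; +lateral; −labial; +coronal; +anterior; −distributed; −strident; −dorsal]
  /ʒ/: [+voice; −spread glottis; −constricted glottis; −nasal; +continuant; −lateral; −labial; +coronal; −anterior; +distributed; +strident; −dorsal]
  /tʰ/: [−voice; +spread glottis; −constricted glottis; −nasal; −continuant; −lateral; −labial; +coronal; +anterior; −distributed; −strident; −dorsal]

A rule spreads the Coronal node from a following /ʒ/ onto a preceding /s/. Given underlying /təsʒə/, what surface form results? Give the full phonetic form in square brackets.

Coronal immediately or transitively dominates [coronal], [anterior], [distributed], [strident].
After delinking /s/'s Coronal and linking /ʒ/'s, the affected terminals become [+coronal], [−anterior], [+distributed], [+strident]; [voice], [spread glottis], [constricted glottis], … (outside Coronal) are retained from /s/.
The resulting bundle matches /ʃ/ in the inventory; substituting it for /s/ gives [təʃʒə].

[təʃʒə]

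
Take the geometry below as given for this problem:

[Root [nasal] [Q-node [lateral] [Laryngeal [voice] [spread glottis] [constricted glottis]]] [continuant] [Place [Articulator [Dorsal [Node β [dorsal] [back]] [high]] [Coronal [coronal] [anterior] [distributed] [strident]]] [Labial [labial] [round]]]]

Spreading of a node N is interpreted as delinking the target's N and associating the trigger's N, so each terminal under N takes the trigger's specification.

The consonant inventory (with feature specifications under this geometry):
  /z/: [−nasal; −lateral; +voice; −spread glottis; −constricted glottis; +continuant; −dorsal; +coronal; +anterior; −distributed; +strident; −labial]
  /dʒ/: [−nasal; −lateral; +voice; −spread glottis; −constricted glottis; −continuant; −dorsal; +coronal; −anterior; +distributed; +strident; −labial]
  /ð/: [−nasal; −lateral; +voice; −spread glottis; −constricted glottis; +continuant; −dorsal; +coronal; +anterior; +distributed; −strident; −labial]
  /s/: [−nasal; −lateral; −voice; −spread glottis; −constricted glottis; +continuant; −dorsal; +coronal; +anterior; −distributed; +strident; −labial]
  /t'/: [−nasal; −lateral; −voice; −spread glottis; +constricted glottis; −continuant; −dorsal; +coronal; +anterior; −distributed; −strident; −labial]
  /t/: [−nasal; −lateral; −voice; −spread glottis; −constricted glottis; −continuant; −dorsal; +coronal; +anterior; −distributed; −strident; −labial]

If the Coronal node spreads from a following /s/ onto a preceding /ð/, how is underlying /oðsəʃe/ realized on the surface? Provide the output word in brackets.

Coronal immediately or transitively dominates [coronal], [anterior], [distributed], [strident].
After delinking /ð/'s Coronal and linking /s/'s, the affected terminals become [+coronal], [+anterior], [−distributed], [+strident]; [nasal], [lateral], [voice], … (outside Coronal) are retained from /ð/.
Among the inventory, only /z/ has exactly this specification, giving the surface form [ozsəʃe].

[ozsəʃe]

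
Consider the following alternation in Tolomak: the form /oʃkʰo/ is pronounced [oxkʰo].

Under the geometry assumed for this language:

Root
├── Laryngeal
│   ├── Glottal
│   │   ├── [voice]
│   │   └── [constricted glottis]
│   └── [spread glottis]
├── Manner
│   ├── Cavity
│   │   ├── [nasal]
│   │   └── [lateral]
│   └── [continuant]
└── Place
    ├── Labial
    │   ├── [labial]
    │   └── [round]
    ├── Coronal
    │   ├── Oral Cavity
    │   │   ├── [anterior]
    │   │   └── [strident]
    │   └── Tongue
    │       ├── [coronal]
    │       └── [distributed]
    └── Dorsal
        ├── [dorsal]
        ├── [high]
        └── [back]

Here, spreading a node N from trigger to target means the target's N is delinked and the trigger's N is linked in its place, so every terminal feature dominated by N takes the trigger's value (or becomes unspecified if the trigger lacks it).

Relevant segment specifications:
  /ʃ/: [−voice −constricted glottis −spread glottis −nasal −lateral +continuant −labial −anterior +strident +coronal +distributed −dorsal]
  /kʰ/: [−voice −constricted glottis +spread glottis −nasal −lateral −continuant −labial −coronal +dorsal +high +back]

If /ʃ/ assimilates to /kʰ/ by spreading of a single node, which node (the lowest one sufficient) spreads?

Comparing /ʃ/ with its surface form [x], the features that change are [coronal], [anterior], [distributed], [strident], [dorsal], [high], [back].
In this geometry the lowest node dominating all of them is Place: every daughter of Place dominates only a proper subset, so no lower node suffices.
Spreading Place from /kʰ/ overwrites each of those terminals with /kʰ/'s values, yielding exactly [x].
[continuant], [spread glottis] — on which /kʰ/ differs from /ʃ/ — are unchanged, so Root cannot have spread; the constituent is no larger than Place.

Place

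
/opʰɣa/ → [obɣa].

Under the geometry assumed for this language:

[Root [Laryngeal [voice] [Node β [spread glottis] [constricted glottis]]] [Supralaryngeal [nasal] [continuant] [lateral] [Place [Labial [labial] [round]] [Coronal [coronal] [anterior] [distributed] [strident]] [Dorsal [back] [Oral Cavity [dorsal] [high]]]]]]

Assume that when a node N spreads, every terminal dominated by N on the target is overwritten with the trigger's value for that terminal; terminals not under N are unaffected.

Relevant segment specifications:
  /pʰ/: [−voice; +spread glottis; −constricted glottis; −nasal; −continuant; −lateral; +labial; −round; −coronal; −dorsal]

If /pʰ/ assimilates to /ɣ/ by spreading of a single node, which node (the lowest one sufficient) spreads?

Laryngeal

The alternation /pʰ/ → [b] changes [voice], [spread glottis] and nothing else.
The smallest constituent containing every changed terminal is Laryngeal — each of its daughters lacks at least one of the affected features.
Spreading Laryngeal from /ɣ/ overwrites each of those terminals with /ɣ/'s values, yielding exactly [b].
[continuant], [dorsal] — on which /ɣ/ differs from /pʰ/ — are unchanged, so Root cannot have spread; the constituent is no larger than Laryngeal.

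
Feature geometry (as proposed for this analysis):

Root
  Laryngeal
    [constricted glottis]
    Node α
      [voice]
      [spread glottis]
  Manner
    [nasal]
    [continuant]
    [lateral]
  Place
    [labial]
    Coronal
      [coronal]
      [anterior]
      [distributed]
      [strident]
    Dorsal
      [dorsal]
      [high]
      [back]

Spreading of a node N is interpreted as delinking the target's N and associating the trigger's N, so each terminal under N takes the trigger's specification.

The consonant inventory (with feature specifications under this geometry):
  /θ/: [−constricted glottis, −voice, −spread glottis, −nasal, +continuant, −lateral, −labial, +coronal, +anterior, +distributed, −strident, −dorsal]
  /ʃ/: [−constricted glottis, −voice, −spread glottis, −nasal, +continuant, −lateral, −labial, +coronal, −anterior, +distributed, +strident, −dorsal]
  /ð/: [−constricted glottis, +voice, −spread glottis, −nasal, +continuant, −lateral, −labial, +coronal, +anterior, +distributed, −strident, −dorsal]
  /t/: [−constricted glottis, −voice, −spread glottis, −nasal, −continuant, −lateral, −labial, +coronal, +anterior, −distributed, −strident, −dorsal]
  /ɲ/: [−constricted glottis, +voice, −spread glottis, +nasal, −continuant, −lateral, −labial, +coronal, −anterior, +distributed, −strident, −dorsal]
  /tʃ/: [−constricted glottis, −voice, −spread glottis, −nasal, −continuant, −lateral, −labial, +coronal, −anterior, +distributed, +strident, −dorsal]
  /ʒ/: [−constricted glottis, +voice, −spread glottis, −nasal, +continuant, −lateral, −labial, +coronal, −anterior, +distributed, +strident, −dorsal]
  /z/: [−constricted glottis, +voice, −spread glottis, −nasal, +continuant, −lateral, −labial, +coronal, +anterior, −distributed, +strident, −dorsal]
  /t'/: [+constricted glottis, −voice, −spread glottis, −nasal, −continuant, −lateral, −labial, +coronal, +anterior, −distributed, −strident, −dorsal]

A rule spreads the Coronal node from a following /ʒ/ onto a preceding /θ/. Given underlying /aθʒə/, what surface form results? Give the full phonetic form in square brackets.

[aʃʒə]

Terminals under Coronal in this geometry: [coronal], [anterior], [distributed], [strident].
Spreading Coronal from /ʒ/ onto /θ/ replaces those values with /ʒ/'s: [+coronal], [−anterior], [+distributed], [+strident]. Features outside Coronal ([constricted glottis], [voice], [spread glottis], …) stay as in /θ/.
This feature bundle is that of [ʃ], so /aθʒə/ surfaces as [aʃʒə].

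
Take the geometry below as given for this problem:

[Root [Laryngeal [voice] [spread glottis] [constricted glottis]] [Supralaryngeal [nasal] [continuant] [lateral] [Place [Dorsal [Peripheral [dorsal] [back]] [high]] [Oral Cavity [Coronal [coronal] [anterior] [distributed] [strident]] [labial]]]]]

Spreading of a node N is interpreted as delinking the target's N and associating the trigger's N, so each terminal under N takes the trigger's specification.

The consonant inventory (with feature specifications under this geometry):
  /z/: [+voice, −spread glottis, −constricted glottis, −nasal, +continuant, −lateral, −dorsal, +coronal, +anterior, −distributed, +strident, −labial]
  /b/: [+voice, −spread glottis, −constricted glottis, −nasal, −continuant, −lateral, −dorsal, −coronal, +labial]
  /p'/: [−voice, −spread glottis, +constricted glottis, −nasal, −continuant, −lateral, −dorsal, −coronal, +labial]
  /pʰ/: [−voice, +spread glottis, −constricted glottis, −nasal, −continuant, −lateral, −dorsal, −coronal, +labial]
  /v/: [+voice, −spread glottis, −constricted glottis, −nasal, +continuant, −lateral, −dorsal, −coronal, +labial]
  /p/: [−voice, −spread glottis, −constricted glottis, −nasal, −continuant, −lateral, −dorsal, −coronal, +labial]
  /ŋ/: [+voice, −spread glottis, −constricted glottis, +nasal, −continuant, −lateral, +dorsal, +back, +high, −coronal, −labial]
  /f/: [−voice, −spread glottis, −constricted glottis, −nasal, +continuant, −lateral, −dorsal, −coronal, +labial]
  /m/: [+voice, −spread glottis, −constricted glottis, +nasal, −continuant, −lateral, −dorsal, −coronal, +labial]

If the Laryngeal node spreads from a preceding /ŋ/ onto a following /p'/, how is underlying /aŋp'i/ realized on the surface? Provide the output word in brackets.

Laryngeal immediately or transitively dominates [voice], [spread glottis], [constricted glottis].
After delinking /p'/'s Laryngeal and linking /ŋ/'s, the affected terminals become [+voice], [−spread glottis], [−constricted glottis]; [nasal], [continuant], [lateral], … (outside Laryngeal) are retained from /p'/.
This feature bundle is that of [b], so /aŋp'i/ surfaces as [aŋbi].

[aŋbi]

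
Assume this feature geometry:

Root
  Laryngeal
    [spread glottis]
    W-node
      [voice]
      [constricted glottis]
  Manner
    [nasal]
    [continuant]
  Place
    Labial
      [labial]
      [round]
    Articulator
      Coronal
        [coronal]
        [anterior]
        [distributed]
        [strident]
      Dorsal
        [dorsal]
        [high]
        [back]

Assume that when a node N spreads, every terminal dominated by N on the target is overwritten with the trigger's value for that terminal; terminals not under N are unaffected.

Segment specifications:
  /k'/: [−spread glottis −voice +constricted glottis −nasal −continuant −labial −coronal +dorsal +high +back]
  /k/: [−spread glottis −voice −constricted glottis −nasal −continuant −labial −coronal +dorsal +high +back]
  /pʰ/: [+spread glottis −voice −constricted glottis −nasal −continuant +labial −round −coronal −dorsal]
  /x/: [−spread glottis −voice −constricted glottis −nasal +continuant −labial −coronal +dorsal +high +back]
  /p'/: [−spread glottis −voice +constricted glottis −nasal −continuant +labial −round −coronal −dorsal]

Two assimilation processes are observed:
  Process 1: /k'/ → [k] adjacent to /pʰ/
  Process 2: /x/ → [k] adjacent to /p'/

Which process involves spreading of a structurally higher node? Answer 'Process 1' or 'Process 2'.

Process 1: the feature that changes is [constricted glottis]; the minimal node is [constricted glottis] (depth 3).
In Process 2, [continuant] changes, so the minimal spreading node is [continuant] at depth 2.
Depth 2 < depth 3; Process 2 involves the structurally higher constituent [continuant].

Process 2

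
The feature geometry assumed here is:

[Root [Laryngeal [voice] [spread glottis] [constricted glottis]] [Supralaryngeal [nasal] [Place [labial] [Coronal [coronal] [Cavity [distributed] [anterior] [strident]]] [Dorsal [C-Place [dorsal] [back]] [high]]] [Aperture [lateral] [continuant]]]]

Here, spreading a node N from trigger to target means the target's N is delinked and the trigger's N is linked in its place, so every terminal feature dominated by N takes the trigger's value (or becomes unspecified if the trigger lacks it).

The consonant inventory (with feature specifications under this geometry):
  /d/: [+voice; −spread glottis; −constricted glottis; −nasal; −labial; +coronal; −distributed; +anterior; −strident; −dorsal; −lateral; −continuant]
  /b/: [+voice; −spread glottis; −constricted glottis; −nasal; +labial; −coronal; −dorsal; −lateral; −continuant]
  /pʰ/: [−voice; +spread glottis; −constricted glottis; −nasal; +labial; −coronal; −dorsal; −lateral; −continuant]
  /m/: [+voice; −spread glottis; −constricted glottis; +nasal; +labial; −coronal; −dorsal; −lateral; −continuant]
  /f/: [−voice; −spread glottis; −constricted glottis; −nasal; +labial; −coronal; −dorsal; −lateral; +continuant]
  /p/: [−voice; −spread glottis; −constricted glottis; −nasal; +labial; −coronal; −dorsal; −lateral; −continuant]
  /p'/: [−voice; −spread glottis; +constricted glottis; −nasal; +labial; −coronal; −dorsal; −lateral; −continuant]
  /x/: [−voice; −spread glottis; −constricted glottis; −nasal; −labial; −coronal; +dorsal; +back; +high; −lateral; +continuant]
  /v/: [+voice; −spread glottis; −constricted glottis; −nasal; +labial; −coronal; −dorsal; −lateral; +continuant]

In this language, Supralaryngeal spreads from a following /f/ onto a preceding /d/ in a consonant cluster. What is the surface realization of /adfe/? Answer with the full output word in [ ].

Terminals under Supralaryngeal in this geometry: [nasal], [labial], [coronal], [distributed], [anterior], [strident], [dorsal], [back], [high], [lateral], [continuant].
After delinking /d/'s Supralaryngeal and linking /f/'s, the affected terminals become [−nasal], [+labial], [−coronal], [−dorsal], [−lateral], [+continuant]; [voice], [spread glottis], [constricted glottis] (outside Supralaryngeal) are retained from /d/.
The resulting bundle matches /v/ in the inventory; substituting it for /d/ gives [avfe].

[avfe]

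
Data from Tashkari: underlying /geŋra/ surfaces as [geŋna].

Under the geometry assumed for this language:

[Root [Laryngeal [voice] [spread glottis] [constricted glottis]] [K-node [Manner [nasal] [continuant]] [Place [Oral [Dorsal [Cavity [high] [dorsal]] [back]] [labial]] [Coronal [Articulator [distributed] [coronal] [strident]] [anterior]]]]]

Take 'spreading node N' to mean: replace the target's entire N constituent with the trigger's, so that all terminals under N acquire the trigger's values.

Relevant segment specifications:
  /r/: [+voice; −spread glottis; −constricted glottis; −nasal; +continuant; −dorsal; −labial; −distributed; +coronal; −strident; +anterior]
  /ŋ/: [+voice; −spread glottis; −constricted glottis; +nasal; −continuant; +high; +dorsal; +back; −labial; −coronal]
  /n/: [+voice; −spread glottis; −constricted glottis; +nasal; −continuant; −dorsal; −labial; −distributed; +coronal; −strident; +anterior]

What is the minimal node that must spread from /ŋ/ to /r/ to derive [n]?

The alternation /r/ → [n] changes [nasal], [continuant] and nothing else.
Tracing each changed feature up the tree, the paths first meet at Manner; any lower node misses at least one of them.
Spreading Manner from /ŋ/ overwrites each of those terminals with /ŋ/'s values, yielding exactly [n].
Since [dorsal], [coronal] are preserved even though /ŋ/ disagrees there, no node above Manner spread.

Manner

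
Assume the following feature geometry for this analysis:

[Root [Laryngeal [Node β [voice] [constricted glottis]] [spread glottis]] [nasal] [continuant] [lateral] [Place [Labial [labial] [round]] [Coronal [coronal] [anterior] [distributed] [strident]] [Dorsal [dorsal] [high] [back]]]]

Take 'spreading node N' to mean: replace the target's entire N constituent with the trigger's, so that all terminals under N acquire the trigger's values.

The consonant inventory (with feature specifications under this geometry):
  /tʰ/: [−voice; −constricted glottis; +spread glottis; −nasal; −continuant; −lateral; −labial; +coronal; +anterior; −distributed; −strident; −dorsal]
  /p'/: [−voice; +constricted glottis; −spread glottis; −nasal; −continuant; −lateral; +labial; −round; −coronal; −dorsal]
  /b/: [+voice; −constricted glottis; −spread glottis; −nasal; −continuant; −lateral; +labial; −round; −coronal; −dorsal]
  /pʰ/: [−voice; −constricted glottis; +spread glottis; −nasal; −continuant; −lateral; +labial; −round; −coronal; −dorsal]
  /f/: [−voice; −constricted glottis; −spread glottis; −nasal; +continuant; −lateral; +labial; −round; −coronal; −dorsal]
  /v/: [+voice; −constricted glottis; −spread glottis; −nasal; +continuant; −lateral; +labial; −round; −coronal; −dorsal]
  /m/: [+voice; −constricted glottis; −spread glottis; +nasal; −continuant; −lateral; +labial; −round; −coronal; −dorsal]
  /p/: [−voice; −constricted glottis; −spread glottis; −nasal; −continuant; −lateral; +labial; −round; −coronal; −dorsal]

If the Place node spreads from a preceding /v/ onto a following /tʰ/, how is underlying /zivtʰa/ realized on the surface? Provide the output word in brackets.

Terminals under Place in this geometry: [labial], [round], [coronal], [anterior], [distributed], [strident], [dorsal], [high], [back].
After delinking /tʰ/'s Place and linking /v/'s, the affected terminals become [+labial], [−round], [−coronal], [−dorsal]; [voice], [constricted glottis], [spread glottis], … (outside Place) are retained from /tʰ/.
This feature bundle is that of [pʰ], so /zivtʰa/ surfaces as [zivpʰa].

[zivpʰa]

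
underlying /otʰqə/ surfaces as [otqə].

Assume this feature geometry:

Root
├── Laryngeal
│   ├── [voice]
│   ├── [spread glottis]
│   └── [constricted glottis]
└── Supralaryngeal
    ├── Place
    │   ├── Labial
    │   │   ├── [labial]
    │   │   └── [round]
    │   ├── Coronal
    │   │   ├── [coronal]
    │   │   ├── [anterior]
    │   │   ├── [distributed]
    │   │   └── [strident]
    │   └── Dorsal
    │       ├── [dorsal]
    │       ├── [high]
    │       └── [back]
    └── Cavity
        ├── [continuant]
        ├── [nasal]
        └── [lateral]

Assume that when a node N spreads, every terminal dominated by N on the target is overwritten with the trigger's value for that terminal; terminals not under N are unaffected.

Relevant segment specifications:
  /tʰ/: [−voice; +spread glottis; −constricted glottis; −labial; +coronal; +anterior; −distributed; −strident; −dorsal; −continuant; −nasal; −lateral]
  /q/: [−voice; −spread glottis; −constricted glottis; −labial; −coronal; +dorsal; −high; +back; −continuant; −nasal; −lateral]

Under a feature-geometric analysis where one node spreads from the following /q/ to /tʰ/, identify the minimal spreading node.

The alternation /tʰ/ → [t] changes [spread glottis] and nothing else.
Since just one terminal is affected and it takes /q/'s value, spreading the terminal [spread glottis] alone is sufficient and minimal.
Features on which the two segments disagree outside [spread glottis], such as [coronal], [dorsal], are unchanged — nothing dominating them spread, and [spread glottis] is the minimal sufficient constituent.

[spread glottis]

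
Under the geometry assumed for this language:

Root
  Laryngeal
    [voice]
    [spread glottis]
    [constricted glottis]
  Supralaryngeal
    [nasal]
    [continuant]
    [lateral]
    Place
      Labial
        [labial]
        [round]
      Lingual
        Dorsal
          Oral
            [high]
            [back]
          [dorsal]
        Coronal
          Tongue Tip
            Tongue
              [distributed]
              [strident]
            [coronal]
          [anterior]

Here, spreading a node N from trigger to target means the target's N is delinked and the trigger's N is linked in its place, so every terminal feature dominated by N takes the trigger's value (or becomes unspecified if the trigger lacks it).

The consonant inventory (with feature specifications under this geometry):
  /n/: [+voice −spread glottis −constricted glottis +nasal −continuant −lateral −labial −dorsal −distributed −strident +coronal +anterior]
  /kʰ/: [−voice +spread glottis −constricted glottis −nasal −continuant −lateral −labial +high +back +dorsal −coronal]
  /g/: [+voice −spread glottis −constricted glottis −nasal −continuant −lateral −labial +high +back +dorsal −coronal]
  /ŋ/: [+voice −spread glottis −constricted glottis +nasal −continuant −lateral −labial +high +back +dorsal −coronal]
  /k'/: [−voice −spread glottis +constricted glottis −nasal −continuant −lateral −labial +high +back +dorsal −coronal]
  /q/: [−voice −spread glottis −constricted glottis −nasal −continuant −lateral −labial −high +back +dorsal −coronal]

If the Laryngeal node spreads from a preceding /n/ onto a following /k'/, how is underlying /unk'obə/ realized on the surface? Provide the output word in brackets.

[ungobə]

Terminals under Laryngeal in this geometry: [voice], [spread glottis], [constricted glottis].
The target acquires /n/'s values for everything under Laryngeal — [+voice], [−spread glottis], [−constricted glottis] — while keeping its own [nasal], [continuant], [lateral], ….
Among the inventory, only /g/ has exactly this specification, giving the surface form [ungobə].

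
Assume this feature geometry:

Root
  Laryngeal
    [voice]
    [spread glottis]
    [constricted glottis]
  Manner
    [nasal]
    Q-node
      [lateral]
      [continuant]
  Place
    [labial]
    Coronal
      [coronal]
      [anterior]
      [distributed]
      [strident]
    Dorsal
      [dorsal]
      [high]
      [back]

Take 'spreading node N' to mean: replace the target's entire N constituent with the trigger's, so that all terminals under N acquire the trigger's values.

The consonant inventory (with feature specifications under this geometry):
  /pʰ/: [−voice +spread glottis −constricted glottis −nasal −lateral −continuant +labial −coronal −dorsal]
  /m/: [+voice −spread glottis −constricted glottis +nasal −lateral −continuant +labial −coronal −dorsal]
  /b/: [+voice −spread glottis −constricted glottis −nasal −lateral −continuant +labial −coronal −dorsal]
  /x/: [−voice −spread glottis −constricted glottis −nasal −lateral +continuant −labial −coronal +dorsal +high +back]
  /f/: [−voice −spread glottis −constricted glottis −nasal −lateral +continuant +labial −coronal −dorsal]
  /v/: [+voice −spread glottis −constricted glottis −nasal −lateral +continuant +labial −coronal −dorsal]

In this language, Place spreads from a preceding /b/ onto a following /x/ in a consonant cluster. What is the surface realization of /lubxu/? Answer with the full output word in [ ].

Terminals under Place in this geometry: [labial], [coronal], [anterior], [distributed], [strident], [dorsal], [high], [back].
The target acquires /b/'s values for everything under Place — [+labial], [−coronal], [−dorsal] — while keeping its own [voice], [spread glottis], [constricted glottis], ….
This feature bundle is that of [f], so /lubxu/ surfaces as [lubfu].

[lubfu]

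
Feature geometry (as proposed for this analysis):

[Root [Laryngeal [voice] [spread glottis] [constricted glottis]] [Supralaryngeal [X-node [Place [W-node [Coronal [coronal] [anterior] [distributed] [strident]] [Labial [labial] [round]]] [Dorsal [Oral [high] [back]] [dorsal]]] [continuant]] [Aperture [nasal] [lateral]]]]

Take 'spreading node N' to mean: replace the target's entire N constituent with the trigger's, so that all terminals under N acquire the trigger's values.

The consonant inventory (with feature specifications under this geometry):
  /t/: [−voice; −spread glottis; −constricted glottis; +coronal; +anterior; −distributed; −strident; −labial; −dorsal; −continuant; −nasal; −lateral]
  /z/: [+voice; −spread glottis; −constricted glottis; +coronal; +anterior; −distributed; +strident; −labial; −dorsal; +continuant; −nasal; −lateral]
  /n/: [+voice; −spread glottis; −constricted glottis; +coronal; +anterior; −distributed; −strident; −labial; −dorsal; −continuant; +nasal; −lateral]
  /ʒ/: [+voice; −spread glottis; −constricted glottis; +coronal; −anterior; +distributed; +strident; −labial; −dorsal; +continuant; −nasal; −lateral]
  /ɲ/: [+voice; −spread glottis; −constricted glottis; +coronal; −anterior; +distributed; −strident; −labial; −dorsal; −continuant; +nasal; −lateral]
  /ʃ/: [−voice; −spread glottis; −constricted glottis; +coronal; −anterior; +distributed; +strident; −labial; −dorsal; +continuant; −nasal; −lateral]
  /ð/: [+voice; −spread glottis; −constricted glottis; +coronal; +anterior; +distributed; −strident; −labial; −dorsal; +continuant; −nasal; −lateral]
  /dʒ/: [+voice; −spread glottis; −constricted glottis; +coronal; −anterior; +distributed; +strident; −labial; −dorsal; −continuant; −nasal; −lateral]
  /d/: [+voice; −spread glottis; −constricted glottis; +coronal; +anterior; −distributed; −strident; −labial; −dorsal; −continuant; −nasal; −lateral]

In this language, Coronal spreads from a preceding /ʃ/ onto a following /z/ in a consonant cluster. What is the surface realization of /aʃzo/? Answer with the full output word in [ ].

[aʃʒo]

Terminals under Coronal in this geometry: [coronal], [anterior], [distributed], [strident].
The target acquires /ʃ/'s values for everything under Coronal — [+coronal], [−anterior], [+distributed], [+strident] — while keeping its own [voice], [spread glottis], [constricted glottis], ….
Among the inventory, only /ʒ/ has exactly this specification, giving the surface form [aʃʒo].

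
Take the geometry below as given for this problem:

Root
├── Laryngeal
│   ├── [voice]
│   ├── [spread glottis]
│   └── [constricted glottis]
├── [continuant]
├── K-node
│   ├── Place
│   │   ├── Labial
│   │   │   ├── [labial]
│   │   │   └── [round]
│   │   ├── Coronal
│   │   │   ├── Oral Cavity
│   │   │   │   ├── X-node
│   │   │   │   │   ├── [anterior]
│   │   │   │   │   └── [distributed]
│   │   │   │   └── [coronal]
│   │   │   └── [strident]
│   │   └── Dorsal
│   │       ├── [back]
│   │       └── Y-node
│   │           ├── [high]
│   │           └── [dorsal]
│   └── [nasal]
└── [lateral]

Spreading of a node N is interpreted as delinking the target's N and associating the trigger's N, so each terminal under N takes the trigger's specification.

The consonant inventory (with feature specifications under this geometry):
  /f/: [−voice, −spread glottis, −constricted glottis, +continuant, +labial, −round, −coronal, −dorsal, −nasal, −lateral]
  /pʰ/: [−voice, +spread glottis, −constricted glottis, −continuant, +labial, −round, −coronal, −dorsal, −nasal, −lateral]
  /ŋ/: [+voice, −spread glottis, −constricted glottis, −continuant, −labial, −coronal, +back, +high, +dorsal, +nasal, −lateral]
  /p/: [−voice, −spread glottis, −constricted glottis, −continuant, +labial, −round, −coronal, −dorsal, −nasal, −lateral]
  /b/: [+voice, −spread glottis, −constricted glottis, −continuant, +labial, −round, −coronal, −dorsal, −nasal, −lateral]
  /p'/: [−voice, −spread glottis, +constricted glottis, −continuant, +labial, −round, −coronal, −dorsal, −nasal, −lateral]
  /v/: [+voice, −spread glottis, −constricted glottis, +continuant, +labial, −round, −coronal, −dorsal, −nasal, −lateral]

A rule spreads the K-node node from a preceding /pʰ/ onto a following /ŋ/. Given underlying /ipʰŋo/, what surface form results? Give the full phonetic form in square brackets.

Terminals under K-node in this geometry: [labial], [round], [anterior], [distributed], [coronal], [strident], [back], [high], [dorsal], [nasal].
Spreading K-node from /pʰ/ onto /ŋ/ replaces those values with /pʰ/'s: [+labial], [−round], [−coronal], [−dorsal], [−nasal]. Features outside K-node ([voice], [spread glottis], [constricted glottis], …) stay as in /ŋ/.
The resulting bundle matches /b/ in the inventory; substituting it for /ŋ/ gives [ipʰbo].

[ipʰbo]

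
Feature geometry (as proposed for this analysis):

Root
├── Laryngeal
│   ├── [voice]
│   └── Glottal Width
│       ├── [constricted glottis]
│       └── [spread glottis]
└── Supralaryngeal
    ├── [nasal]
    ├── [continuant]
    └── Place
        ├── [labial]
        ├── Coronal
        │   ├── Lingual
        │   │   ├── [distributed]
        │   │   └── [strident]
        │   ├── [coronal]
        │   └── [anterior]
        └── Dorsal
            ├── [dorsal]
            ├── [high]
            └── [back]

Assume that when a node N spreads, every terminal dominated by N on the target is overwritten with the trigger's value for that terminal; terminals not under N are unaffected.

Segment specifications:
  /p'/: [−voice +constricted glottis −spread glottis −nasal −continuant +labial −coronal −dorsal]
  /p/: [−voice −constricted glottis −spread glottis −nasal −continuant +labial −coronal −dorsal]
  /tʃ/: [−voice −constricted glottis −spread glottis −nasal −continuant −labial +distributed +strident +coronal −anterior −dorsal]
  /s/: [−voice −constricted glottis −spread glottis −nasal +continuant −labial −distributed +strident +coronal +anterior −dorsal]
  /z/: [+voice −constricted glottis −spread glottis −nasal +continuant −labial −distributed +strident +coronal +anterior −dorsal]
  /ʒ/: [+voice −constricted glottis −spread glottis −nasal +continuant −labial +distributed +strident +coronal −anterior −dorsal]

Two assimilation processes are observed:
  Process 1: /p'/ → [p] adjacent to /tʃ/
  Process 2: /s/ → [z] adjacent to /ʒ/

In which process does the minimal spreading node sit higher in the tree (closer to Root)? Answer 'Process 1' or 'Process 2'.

Process 1 alters [constricted glottis]; the lowest dominating node is [constricted glottis] (depth 3 from Root).
In Process 2, [voice] changes, so the minimal spreading node is [voice] at depth 2.
[voice] (depth 2) sits above [constricted glottis] (depth 3), making Process 2 the one with the higher spreading node.

Process 2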